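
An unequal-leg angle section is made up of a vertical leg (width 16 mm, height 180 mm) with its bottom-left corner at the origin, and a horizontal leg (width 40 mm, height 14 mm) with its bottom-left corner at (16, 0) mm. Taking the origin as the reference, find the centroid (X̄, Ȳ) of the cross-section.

X̄ = 12.56 mm, Ȳ = 76.49 mm

vertical leg: A = 16 × 180 = 2880.00, centroid at (8.00, 90.00).
horizontal leg: A = 40 × 14 = 560.00, centroid at (36.00, 7.00).
ΣA = 3440.00 mm², ΣAX̄ = 43200.00 mm³, ΣAȲ = 263120.00 mm³.
X̄ = 43200.00/3440.00 = 12.56 mm; Ȳ = 263120.00/3440.00 = 76.49 mm.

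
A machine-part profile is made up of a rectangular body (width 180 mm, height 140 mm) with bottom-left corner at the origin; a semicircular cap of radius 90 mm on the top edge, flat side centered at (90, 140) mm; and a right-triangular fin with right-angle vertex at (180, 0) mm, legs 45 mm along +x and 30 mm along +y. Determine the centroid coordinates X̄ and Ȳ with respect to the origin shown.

rectangular body: A = 180 × 140 = 25200.00, centroid at (90.00, 70.00).
semicircular top: A = ½π·90² = 12723.45, centroid at (90.00, 178.20).
triangular fin: A = ½·45·30 = 675.00, centroid at (195.00, 10.00).
ΣA = 38598.45 mm², ΣAX̄ = 3544735.52 mm³, ΣAȲ = 4038033.03 mm³.
X̄ = 3544735.52/38598.45 = 91.84 mm; Ȳ = 4038033.03/38598.45 = 104.62 mm.

X̄ = 91.84 mm, Ȳ = 104.62 mm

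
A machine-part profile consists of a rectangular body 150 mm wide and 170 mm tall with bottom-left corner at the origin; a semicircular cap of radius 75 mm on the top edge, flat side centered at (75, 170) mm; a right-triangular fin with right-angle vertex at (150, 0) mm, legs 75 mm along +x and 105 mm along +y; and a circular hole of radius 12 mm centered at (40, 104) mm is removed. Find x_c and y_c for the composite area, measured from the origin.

rectangular body: A = 150 × 170 = 25500.00, centroid at (75.00, 85.00).
semicircular top: A = ½π·75² = 8835.73, centroid at (75.00, 201.83).
triangular fin: A = ½·75·105 = 3937.50, centroid at (175.00, 35.00).
hole: A = −π·12² = -452.39, centroid at (40.00, 104.00).
ΣA = 37820.84 mm², ΣAx_c = 3246146.63 mm³, ΣAy_c = 4041588.00 mm³.
x_c = 3246146.63/37820.84 = 85.83 mm; y_c = 4041588.00/37820.84 = 106.86 mm.

x_c = 85.83 mm, y_c = 106.86 mm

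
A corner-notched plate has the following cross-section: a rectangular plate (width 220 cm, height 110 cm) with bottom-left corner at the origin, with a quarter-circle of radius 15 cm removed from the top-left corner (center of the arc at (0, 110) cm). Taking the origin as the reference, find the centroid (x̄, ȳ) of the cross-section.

Part | A | x̄ᵢ | ȳᵢ | A·x̄ᵢ | A·ȳᵢ
plate | 24200.00 | 110.00 | 55.00 | 2662000.00 | 1331000.00
removed quarter-circle | -176.71 | 6.37 | 103.63 | -1125.00 | -18313.60
Σ | 24023.29 |  |  | 2660875.00 | 1312686.40
x̄ = 2660875.00 / 24023.29 = 110.76 cm
ȳ = 1312686.40 / 24023.29 = 54.64 cm

x̄ = 110.76 cm, ȳ = 54.64 cm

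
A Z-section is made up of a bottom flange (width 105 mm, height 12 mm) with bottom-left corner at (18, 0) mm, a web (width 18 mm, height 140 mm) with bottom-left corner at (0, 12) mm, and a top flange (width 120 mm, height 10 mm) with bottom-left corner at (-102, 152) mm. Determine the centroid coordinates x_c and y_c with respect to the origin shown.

bottom flange: A = 105 × 12 = 1260.00, centroid at (70.50, 6.00).
web: A = 18 × 140 = 2520.00, centroid at (9.00, 82.00).
top flange: A = 120 × 10 = 1200.00, centroid at (-42.00, 157.00).
ΣA = 4980.00 mm², ΣAx_c = 61110.00 mm³, ΣAy_c = 402600.00 mm³.
x_c = 61110.00/4980.00 = 12.27 mm; y_c = 402600.00/4980.00 = 80.84 mm.

x_c = 12.27 mm, y_c = 80.84 mm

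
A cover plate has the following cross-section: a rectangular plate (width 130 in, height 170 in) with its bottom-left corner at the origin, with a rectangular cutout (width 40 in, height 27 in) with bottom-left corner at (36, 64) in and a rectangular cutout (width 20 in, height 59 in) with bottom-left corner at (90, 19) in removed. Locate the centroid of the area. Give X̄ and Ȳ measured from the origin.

Part | A | x̄ᵢ | ȳᵢ | A·x̄ᵢ | A·ȳᵢ
plate | 22100.00 | 65.00 | 85.00 | 1436500.00 | 1878500.00
hole 1 | -1080.00 | 56.00 | 77.50 | -60480.00 | -83700.00
hole 2 | -1180.00 | 100.00 | 48.50 | -118000.00 | -57230.00
Σ | 19840.00 |  |  | 1258020.00 | 1737570.00
X̄ = 1258020.00 / 19840.00 = 63.41 in
Ȳ = 1737570.00 / 19840.00 = 87.58 in

X̄ = 63.41 in, Ȳ = 87.58 in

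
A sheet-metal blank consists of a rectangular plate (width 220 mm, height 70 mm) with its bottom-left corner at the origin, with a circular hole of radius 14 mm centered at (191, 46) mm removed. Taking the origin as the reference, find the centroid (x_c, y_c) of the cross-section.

plate: A = 220 × 70 = 15400.00, centroid at (110.00, 35.00).
hole: A = −π·14² = -615.75, centroid at (191.00, 46.00).
ΣA = 14784.25 mm²
ΣAx_c = (15400.00)(110.00) + (-615.75)(191.00) = 1576391.34 mm³
ΣAy_c = (15400.00)(35.00) + (-615.75)(46.00) = 510675.40 mm³
x_c = 1576391.34 / 14784.25 = 106.63 mm
y_c = 510675.40 / 14784.25 = 34.54 mm

x_c = 106.63 mm, y_c = 34.54 mm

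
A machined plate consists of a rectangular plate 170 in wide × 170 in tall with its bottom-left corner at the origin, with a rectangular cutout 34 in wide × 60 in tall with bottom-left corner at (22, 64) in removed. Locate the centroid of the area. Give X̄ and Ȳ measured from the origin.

Part | A | x̄ᵢ | ȳᵢ | A·x̄ᵢ | A·ȳᵢ
plate | 28900.00 | 85.00 | 85.00 | 2456500.00 | 2456500.00
hole | -2040.00 | 39.00 | 94.00 | -79560.00 | -191760.00
Σ | 26860.00 |  |  | 2376940.00 | 2264740.00
X̄ = 2376940.00 / 26860.00 = 88.49 in
Ȳ = 2264740.00 / 26860.00 = 84.32 in

X̄ = 88.49 in, Ȳ = 84.32 in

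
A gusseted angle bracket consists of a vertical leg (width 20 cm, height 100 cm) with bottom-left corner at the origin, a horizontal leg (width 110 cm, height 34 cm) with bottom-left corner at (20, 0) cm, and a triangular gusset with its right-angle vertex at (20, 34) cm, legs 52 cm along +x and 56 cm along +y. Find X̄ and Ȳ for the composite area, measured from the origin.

vertical leg: A = 20 × 100 = 2000.00, centroid at (10.00, 50.00).
horizontal leg: A = 110 × 34 = 3740.00, centroid at (75.00, 17.00).
gusset: A = ½·52·56 = 1456.00, centroid at (37.33, 52.67).
ΣA = 7196.00 cm²
ΣAX̄ = (2000.00)(10.00) + (3740.00)(75.00) + (1456.00)(37.33) = 354857.33 cm³
ΣAȲ = (2000.00)(50.00) + (3740.00)(17.00) + (1456.00)(52.67) = 240262.67 cm³
X̄ = 354857.33 / 7196.00 = 49.31 cm
Ȳ = 240262.67 / 7196.00 = 33.39 cm

X̄ = 49.31 cm, Ȳ = 33.39 cm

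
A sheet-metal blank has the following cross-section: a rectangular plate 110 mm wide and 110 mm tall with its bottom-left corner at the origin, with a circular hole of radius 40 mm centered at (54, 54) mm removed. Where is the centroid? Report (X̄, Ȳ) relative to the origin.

plate: A = 110 × 110 = 12100.00, centroid at (55.00, 55.00).
hole: A = −π·40² = -5026.55, centroid at (54.00, 54.00).
ΣA = 7073.45 mm², ΣAX̄ = 394066.39 mm³, ΣAȲ = 394066.39 mm³.
X̄ = 394066.39/7073.45 = 55.71 mm; Ȳ = 394066.39/7073.45 = 55.71 mm.

X̄ = 55.71 mm, Ȳ = 55.71 mm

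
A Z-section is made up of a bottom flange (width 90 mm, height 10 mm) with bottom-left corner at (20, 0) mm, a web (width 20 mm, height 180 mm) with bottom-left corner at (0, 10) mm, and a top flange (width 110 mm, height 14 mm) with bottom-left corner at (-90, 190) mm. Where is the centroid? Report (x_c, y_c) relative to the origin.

Part | A | x̄ᵢ | ȳᵢ | A·x̄ᵢ | A·ȳᵢ
bottom flange | 900.00 | 65.00 | 5.00 | 58500.00 | 4500.00
web | 3600.00 | 10.00 | 100.00 | 36000.00 | 360000.00
top flange | 1540.00 | -35.00 | 197.00 | -53900.00 | 303380.00
Σ | 6040.00 |  |  | 40600.00 | 667880.00
x_c = 40600.00 / 6040.00 = 6.72 mm
y_c = 667880.00 / 6040.00 = 110.58 mm

x_c = 6.72 mm, y_c = 110.58 mm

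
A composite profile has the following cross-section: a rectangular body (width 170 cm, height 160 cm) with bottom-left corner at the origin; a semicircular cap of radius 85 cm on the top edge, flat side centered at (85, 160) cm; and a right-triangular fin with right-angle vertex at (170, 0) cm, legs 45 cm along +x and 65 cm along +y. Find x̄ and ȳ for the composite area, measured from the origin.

x̄ = 88.66 cm, ȳ = 110.79 cm

Part | A | x̄ᵢ | ȳᵢ | A·x̄ᵢ | A·ȳᵢ
rectangular body | 27200.00 | 85.00 | 80.00 | 2312000.00 | 2176000.00
semicircular top | 11349.00 | 85.00 | 196.08 | 964665.29 | 2225257.22
triangular fin | 1462.50 | 185.00 | 21.67 | 270562.50 | 31687.50
Σ | 40011.50 |  |  | 3547227.79 | 4432944.72
x̄ = 3547227.79 / 40011.50 = 88.66 cm
ȳ = 4432944.72 / 40011.50 = 110.79 cm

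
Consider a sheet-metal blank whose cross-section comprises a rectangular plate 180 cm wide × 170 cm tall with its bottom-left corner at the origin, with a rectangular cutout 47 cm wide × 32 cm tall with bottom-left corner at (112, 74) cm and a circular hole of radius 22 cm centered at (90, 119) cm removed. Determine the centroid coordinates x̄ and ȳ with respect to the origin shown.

plate: A = 180 × 170 = 30600.00, centroid at (90.00, 85.00).
hole 1: A = −(47 × 32) = -1504.00, centroid at (135.50, 90.00).
hole 2: A = −π·22² = -1520.53, centroid at (90.00, 119.00).
ΣA = 27575.47 cm², ΣAx̄ = 2413360.22 cm³, ΣAȳ = 2284696.83 cm³.
x̄ = 2413360.22/27575.47 = 87.52 cm; ȳ = 2284696.83/27575.47 = 82.85 cm.

x̄ = 87.52 cm, ȳ = 82.85 cm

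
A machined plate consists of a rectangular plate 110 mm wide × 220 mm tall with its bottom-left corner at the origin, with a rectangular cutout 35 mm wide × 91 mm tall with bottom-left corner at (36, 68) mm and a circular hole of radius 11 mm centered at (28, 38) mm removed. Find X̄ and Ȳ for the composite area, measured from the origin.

X̄ = 55.73 mm, Ȳ = 110.79 mm

plate: A = 110 × 220 = 24200.00, centroid at (55.00, 110.00).
hole 1: A = −(35 × 91) = -3185.00, centroid at (53.50, 113.50).
hole 2: A = −π·11² = -380.13, centroid at (28.00, 38.00).
ΣA = 20634.87 mm²
ΣAX̄ = (24200.00)(55.00) + (-3185.00)(53.50) + (-380.13)(28.00) = 1149958.78 mm³
ΣAȲ = (24200.00)(110.00) + (-3185.00)(113.50) + (-380.13)(38.00) = 2286057.46 mm³
X̄ = 1149958.78 / 20634.87 = 55.73 mm
Ȳ = 2286057.46 / 20634.87 = 110.79 mm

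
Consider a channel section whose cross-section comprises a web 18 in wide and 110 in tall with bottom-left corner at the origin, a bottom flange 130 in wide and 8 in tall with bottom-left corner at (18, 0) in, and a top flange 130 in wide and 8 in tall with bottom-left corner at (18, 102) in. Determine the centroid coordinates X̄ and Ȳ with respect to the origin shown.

web: A = 18 × 110 = 1980.00, centroid at (9.00, 55.00).
bottom flange: A = 130 × 8 = 1040.00, centroid at (83.00, 4.00).
top flange: A = 130 × 8 = 1040.00, centroid at (83.00, 106.00).
ΣA = 4060.00 in², ΣAX̄ = 190460.00 in³, ΣAȲ = 223300.00 in³.
X̄ = 190460.00/4060.00 = 46.91 in; Ȳ = 223300.00/4060.00 = 55.00 in.

X̄ = 46.91 in, Ȳ = 55.00 in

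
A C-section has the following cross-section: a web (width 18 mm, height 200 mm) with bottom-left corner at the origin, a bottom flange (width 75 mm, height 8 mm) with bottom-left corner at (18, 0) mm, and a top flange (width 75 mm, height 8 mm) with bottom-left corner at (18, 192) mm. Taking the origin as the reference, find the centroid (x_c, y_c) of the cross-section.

x_c = 20.62 mm, y_c = 100.00 mm

web: A = 18 × 200 = 3600.00, centroid at (9.00, 100.00).
bottom flange: A = 75 × 8 = 600.00, centroid at (55.50, 4.00).
top flange: A = 75 × 8 = 600.00, centroid at (55.50, 196.00).
ΣA = 4800.00 mm²
ΣAx_c = (3600.00)(9.00) + (600.00)(55.50) + (600.00)(55.50) = 99000.00 mm³
ΣAy_c = (3600.00)(100.00) + (600.00)(4.00) + (600.00)(196.00) = 480000.00 mm³
x_c = 99000.00 / 4800.00 = 20.62 mm
y_c = 480000.00 / 4800.00 = 100.00 mm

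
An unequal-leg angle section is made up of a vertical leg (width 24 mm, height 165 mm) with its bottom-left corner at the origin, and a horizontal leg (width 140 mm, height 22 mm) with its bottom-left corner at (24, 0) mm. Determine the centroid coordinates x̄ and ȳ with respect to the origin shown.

Part | A | x̄ᵢ | ȳᵢ | A·x̄ᵢ | A·ȳᵢ
vertical leg | 3960.00 | 12.00 | 82.50 | 47520.00 | 326700.00
horizontal leg | 3080.00 | 94.00 | 11.00 | 289520.00 | 33880.00
Σ | 7040.00 |  |  | 337040.00 | 360580.00
x̄ = 337040.00 / 7040.00 = 47.88 mm
ȳ = 360580.00 / 7040.00 = 51.22 mm

x̄ = 47.88 mm, ȳ = 51.22 mm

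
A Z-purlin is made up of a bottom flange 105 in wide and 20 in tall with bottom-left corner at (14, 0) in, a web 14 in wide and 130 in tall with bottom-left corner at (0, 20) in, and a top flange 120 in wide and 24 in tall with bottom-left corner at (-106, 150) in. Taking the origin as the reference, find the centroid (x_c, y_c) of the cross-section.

bottom flange: A = 105 × 20 = 2100.00, centroid at (66.50, 10.00).
web: A = 14 × 130 = 1820.00, centroid at (7.00, 85.00).
top flange: A = 120 × 24 = 2880.00, centroid at (-46.00, 162.00).
ΣA = 6800.00 in²
ΣAx_c = (2100.00)(66.50) + (1820.00)(7.00) + (2880.00)(-46.00) = 19910.00 in³
ΣAy_c = (2100.00)(10.00) + (1820.00)(85.00) + (2880.00)(162.00) = 642260.00 in³
x_c = 19910.00 / 6800.00 = 2.93 in
y_c = 642260.00 / 6800.00 = 94.45 in

x_c = 2.93 in, y_c = 94.45 in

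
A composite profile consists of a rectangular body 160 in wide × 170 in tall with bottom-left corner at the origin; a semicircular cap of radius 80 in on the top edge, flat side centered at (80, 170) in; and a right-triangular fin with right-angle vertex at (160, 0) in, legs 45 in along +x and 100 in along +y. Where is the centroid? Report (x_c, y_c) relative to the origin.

x_c = 85.41 in, y_c = 112.33 in

Part | A | x̄ᵢ | ȳᵢ | A·x̄ᵢ | A·ȳᵢ
rectangular body | 27200.00 | 80.00 | 85.00 | 2176000.00 | 2312000.00
semicircular top | 10053.10 | 80.00 | 203.95 | 804247.72 | 2050359.74
triangular fin | 2250.00 | 175.00 | 33.33 | 393750.00 | 75000.00
Σ | 39503.10 |  |  | 3373997.72 | 4437359.74
x_c = 3373997.72 / 39503.10 = 85.41 in
y_c = 4437359.74 / 39503.10 = 112.33 in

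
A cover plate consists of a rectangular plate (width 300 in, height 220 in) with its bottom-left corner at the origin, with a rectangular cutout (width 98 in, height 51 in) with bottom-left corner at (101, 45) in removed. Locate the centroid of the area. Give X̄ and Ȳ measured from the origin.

X̄ = 150.00 in, Ȳ = 113.24 in

plate: A = 300 × 220 = 66000.00, centroid at (150.00, 110.00).
hole: A = −(98 × 51) = -4998.00, centroid at (150.00, 70.50).
ΣA = 61002.00 in², ΣAX̄ = 9150300.00 in³, ΣAȲ = 6907641.00 in³.
X̄ = 9150300.00/61002.00 = 150.00 in; Ȳ = 6907641.00/61002.00 = 113.24 in.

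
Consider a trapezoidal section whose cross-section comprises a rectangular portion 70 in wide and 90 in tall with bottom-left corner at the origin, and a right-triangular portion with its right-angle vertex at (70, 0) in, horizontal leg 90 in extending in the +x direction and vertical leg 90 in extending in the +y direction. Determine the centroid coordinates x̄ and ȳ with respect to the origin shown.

Part | A | x̄ᵢ | ȳᵢ | A·x̄ᵢ | A·ȳᵢ
rectangular portion | 6300.00 | 35.00 | 45.00 | 220500.00 | 283500.00
triangular portion | 4050.00 | 100.00 | 30.00 | 405000.00 | 121500.00
Σ | 10350.00 |  |  | 625500.00 | 405000.00
x̄ = 625500.00 / 10350.00 = 60.43 in
ȳ = 405000.00 / 10350.00 = 39.13 in

x̄ = 60.43 in, ȳ = 39.13 in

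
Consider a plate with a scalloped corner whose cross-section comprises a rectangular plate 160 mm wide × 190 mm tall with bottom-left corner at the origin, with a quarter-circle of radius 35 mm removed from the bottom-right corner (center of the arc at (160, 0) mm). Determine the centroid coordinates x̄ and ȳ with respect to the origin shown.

x̄ = 77.87 mm, ȳ = 97.62 mm

Part | A | x̄ᵢ | ȳᵢ | A·x̄ᵢ | A·ȳᵢ
plate | 30400.00 | 80.00 | 95.00 | 2432000.00 | 2888000.00
removed quarter-circle | -962.11 | 145.15 | 14.85 | -139646.37 | -14291.67
Σ | 29437.89 |  |  | 2292353.63 | 2873708.33
x̄ = 2292353.63 / 29437.89 = 77.87 mm
ȳ = 2873708.33 / 29437.89 = 97.62 mm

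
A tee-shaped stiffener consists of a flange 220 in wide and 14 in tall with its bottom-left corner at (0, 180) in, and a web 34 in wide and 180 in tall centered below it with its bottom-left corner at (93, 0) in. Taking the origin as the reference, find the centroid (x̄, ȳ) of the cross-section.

x̄ = 110.00 in, ȳ = 122.47 in

web: A = 34 × 180 = 6120.00, centroid at (110.00, 90.00).
flange: A = 220 × 14 = 3080.00, centroid at (110.00, 187.00).
ΣA = 9200.00 in², ΣAx̄ = 1012000.00 in³, ΣAȳ = 1126760.00 in³.
x̄ = 1012000.00/9200.00 = 110.00 in; ȳ = 1126760.00/9200.00 = 122.47 in.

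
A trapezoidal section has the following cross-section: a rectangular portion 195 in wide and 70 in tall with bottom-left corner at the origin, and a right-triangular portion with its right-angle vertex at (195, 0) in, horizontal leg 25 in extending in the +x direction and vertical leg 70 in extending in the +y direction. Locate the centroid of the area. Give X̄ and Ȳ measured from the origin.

Part | A | x̄ᵢ | ȳᵢ | A·x̄ᵢ | A·ȳᵢ
rectangular portion | 13650.00 | 97.50 | 35.00 | 1330875.00 | 477750.00
triangular portion | 875.00 | 203.33 | 23.33 | 177916.67 | 20416.67
Σ | 14525.00 |  |  | 1508791.67 | 498166.67
X̄ = 1508791.67 / 14525.00 = 103.88 in
Ȳ = 498166.67 / 14525.00 = 34.30 in

X̄ = 103.88 in, Ȳ = 34.30 in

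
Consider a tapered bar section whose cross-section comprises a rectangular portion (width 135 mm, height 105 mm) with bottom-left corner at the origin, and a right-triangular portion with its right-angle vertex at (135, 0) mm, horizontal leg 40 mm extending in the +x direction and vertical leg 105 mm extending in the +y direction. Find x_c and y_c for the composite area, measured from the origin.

x_c = 77.93 mm, y_c = 50.24 mm

rectangular portion: A = 135 × 105 = 14175.00, centroid at (67.50, 52.50).
triangular portion: A = ½·40·105 = 2100.00, centroid at (148.33, 35.00).
ΣA = 16275.00 mm²
ΣAx_c = (14175.00)(67.50) + (2100.00)(148.33) = 1268312.50 mm³
ΣAy_c = (14175.00)(52.50) + (2100.00)(35.00) = 817687.50 mm³
x_c = 1268312.50 / 16275.00 = 77.93 mm
y_c = 817687.50 / 16275.00 = 50.24 mm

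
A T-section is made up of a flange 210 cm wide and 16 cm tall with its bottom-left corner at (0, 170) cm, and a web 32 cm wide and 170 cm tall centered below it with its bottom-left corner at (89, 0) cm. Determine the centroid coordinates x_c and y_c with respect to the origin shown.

x_c = 105.00 cm, y_c = 120.51 cm

Part | A | x̄ᵢ | ȳᵢ | A·x̄ᵢ | A·ȳᵢ
web | 5440.00 | 105.00 | 85.00 | 571200.00 | 462400.00
flange | 3360.00 | 105.00 | 178.00 | 352800.00 | 598080.00
Σ | 8800.00 |  |  | 924000.00 | 1060480.00
x_c = 924000.00 / 8800.00 = 105.00 cm
y_c = 1060480.00 / 8800.00 = 120.51 cm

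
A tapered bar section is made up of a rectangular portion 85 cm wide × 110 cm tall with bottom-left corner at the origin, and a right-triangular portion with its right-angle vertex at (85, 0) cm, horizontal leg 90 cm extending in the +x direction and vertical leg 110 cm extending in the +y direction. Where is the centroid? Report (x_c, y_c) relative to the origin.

rectangular portion: A = 85 × 110 = 9350.00, centroid at (42.50, 55.00).
triangular portion: A = ½·90·110 = 4950.00, centroid at (115.00, 36.67).
ΣA = 14300.00 cm², ΣAx_c = 966625.00 cm³, ΣAy_c = 695750.00 cm³.
x_c = 966625.00/14300.00 = 67.60 cm; y_c = 695750.00/14300.00 = 48.65 cm.

x_c = 67.60 cm, y_c = 48.65 cm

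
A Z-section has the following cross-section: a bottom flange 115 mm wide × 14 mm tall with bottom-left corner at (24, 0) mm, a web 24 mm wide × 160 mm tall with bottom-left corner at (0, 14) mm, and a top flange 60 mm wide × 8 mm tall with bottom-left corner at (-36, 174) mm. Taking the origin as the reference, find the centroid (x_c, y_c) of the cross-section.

bottom flange: A = 115 × 14 = 1610.00, centroid at (81.50, 7.00).
web: A = 24 × 160 = 3840.00, centroid at (12.00, 94.00).
top flange: A = 60 × 8 = 480.00, centroid at (-6.00, 178.00).
ΣA = 5930.00 mm²
ΣAx_c = (1610.00)(81.50) + (3840.00)(12.00) + (480.00)(-6.00) = 174415.00 mm³
ΣAy_c = (1610.00)(7.00) + (3840.00)(94.00) + (480.00)(178.00) = 457670.00 mm³
x_c = 174415.00 / 5930.00 = 29.41 mm
y_c = 457670.00 / 5930.00 = 77.18 mm

x_c = 29.41 mm, y_c = 77.18 mm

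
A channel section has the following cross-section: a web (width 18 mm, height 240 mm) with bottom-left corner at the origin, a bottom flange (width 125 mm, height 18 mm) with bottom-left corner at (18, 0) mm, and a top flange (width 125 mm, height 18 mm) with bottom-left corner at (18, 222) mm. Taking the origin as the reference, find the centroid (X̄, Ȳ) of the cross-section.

web: A = 18 × 240 = 4320.00, centroid at (9.00, 120.00).
bottom flange: A = 125 × 18 = 2250.00, centroid at (80.50, 9.00).
top flange: A = 125 × 18 = 2250.00, centroid at (80.50, 231.00).
ΣA = 8820.00 mm²
ΣAX̄ = (4320.00)(9.00) + (2250.00)(80.50) + (2250.00)(80.50) = 401130.00 mm³
ΣAȲ = (4320.00)(120.00) + (2250.00)(9.00) + (2250.00)(231.00) = 1058400.00 mm³
X̄ = 401130.00 / 8820.00 = 45.48 mm
Ȳ = 1058400.00 / 8820.00 = 120.00 mm

X̄ = 45.48 mm, Ȳ = 120.00 mm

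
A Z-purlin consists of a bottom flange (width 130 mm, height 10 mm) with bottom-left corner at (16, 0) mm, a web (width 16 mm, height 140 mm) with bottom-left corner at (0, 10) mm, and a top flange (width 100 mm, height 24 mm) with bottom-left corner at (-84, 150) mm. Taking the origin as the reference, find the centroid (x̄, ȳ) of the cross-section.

Part | A | x̄ᵢ | ȳᵢ | A·x̄ᵢ | A·ȳᵢ
bottom flange | 1300.00 | 81.00 | 5.00 | 105300.00 | 6500.00
web | 2240.00 | 8.00 | 80.00 | 17920.00 | 179200.00
top flange | 2400.00 | -34.00 | 162.00 | -81600.00 | 388800.00
Σ | 5940.00 |  |  | 41620.00 | 574500.00
x̄ = 41620.00 / 5940.00 = 7.01 mm
ȳ = 574500.00 / 5940.00 = 96.72 mm

x̄ = 7.01 mm, ȳ = 96.72 mm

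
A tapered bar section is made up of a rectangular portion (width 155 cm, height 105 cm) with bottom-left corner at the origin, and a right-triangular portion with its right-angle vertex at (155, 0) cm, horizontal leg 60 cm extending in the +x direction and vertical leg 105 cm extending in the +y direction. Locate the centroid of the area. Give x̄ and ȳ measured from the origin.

rectangular portion: A = 155 × 105 = 16275.00, centroid at (77.50, 52.50).
triangular portion: A = ½·60·105 = 3150.00, centroid at (175.00, 35.00).
ΣA = 19425.00 cm², ΣAx̄ = 1812562.50 cm³, ΣAȳ = 964687.50 cm³.
x̄ = 1812562.50/19425.00 = 93.31 cm; ȳ = 964687.50/19425.00 = 49.66 cm.

x̄ = 93.31 cm, ȳ = 49.66 cm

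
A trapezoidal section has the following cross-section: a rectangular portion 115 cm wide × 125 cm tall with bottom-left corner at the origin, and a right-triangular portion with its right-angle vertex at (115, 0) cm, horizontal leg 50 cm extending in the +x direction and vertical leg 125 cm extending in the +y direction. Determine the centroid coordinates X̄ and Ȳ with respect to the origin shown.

rectangular portion: A = 115 × 125 = 14375.00, centroid at (57.50, 62.50).
triangular portion: A = ½·50·125 = 3125.00, centroid at (131.67, 41.67).
ΣA = 17500.00 cm²
ΣAX̄ = (14375.00)(57.50) + (3125.00)(131.67) = 1238020.83 cm³
ΣAȲ = (14375.00)(62.50) + (3125.00)(41.67) = 1028645.83 cm³
X̄ = 1238020.83 / 17500.00 = 70.74 cm
Ȳ = 1028645.83 / 17500.00 = 58.78 cm

X̄ = 70.74 cm, Ȳ = 58.78 cm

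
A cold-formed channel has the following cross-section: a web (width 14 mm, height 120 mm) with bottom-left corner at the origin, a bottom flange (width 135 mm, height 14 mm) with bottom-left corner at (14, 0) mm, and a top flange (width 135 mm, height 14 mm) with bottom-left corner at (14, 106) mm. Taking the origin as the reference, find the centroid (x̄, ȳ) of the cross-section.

x̄ = 58.58 mm, ȳ = 60.00 mm

web: A = 14 × 120 = 1680.00, centroid at (7.00, 60.00).
bottom flange: A = 135 × 14 = 1890.00, centroid at (81.50, 7.00).
top flange: A = 135 × 14 = 1890.00, centroid at (81.50, 113.00).
ΣA = 5460.00 mm²
ΣAx̄ = (1680.00)(7.00) + (1890.00)(81.50) + (1890.00)(81.50) = 319830.00 mm³
ΣAȳ = (1680.00)(60.00) + (1890.00)(7.00) + (1890.00)(113.00) = 327600.00 mm³
x̄ = 319830.00 / 5460.00 = 58.58 mm
ȳ = 327600.00 / 5460.00 = 60.00 mm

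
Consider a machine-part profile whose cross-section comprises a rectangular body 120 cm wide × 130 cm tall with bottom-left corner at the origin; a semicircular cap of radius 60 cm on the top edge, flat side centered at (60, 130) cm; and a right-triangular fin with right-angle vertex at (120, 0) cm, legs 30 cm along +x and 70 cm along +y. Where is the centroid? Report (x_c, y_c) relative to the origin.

rectangular body: A = 120 × 130 = 15600.00, centroid at (60.00, 65.00).
semicircular top: A = ½π·60² = 5654.87, centroid at (60.00, 155.46).
triangular fin: A = ½·30·70 = 1050.00, centroid at (130.00, 23.33).
ΣA = 22304.87 cm², ΣAx_c = 1411792.01 cm³, ΣAy_c = 1917632.68 cm³.
x_c = 1411792.01/22304.87 = 63.30 cm; y_c = 1917632.68/22304.87 = 85.97 cm.

x_c = 63.30 cm, y_c = 85.97 cm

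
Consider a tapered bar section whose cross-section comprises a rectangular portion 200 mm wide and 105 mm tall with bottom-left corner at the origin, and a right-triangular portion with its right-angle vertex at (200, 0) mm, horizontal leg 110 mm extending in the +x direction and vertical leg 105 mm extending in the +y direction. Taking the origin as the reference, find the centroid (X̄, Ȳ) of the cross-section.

rectangular portion: A = 200 × 105 = 21000.00, centroid at (100.00, 52.50).
triangular portion: A = ½·110·105 = 5775.00, centroid at (236.67, 35.00).
ΣA = 26775.00 mm², ΣAX̄ = 3466750.00 mm³, ΣAȲ = 1304625.00 mm³.
X̄ = 3466750.00/26775.00 = 129.48 mm; Ȳ = 1304625.00/26775.00 = 48.73 mm.

X̄ = 129.48 mm, Ȳ = 48.73 mm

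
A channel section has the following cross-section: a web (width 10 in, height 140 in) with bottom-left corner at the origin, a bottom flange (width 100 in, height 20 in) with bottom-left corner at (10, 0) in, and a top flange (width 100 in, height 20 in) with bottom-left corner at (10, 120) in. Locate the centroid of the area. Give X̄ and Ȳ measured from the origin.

web: A = 10 × 140 = 1400.00, centroid at (5.00, 70.00).
bottom flange: A = 100 × 20 = 2000.00, centroid at (60.00, 10.00).
top flange: A = 100 × 20 = 2000.00, centroid at (60.00, 130.00).
ΣA = 5400.00 in²
ΣAX̄ = (1400.00)(5.00) + (2000.00)(60.00) + (2000.00)(60.00) = 247000.00 in³
ΣAȲ = (1400.00)(70.00) + (2000.00)(10.00) + (2000.00)(130.00) = 378000.00 in³
X̄ = 247000.00 / 5400.00 = 45.74 in
Ȳ = 378000.00 / 5400.00 = 70.00 in

X̄ = 45.74 in, Ȳ = 70.00 in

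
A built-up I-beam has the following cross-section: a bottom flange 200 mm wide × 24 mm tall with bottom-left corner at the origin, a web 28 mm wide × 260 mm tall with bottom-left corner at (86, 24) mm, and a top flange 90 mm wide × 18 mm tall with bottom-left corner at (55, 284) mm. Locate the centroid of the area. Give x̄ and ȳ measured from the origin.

x̄ = 100.00 mm, ȳ = 120.68 mm

bottom flange: A = 200 × 24 = 4800.00, centroid at (100.00, 12.00).
web: A = 28 × 260 = 7280.00, centroid at (100.00, 154.00).
top flange: A = 90 × 18 = 1620.00, centroid at (100.00, 293.00).
ΣA = 13700.00 mm²
ΣAx̄ = (4800.00)(100.00) + (7280.00)(100.00) + (1620.00)(100.00) = 1370000.00 mm³
ΣAȳ = (4800.00)(12.00) + (7280.00)(154.00) + (1620.00)(293.00) = 1653380.00 mm³
x̄ = 1370000.00 / 13700.00 = 100.00 mm
ȳ = 1653380.00 / 13700.00 = 120.68 mm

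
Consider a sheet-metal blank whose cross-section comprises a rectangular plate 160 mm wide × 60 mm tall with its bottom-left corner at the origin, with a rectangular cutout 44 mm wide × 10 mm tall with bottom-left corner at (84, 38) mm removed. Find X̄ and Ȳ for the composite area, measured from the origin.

X̄ = 78.75 mm, Ȳ = 29.38 mm

plate: A = 160 × 60 = 9600.00, centroid at (80.00, 30.00).
hole: A = −(44 × 10) = -440.00, centroid at (106.00, 43.00).
ΣA = 9160.00 mm², ΣAX̄ = 721360.00 mm³, ΣAȲ = 269080.00 mm³.
X̄ = 721360.00/9160.00 = 78.75 mm; Ȳ = 269080.00/9160.00 = 29.38 mm.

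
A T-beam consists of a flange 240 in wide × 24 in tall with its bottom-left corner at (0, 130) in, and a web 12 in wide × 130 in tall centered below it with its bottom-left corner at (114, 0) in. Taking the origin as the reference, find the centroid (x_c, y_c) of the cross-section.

web: A = 12 × 130 = 1560.00, centroid at (120.00, 65.00).
flange: A = 240 × 24 = 5760.00, centroid at (120.00, 142.00).
ΣA = 7320.00 in², ΣAx_c = 878400.00 in³, ΣAy_c = 919320.00 in³.
x_c = 878400.00/7320.00 = 120.00 in; y_c = 919320.00/7320.00 = 125.59 in.

x_c = 120.00 in, y_c = 125.59 in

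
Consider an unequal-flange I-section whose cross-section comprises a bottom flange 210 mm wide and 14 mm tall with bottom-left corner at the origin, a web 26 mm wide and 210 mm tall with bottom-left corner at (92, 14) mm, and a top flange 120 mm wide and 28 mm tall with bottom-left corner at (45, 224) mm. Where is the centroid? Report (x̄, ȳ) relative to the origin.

x̄ = 105.00 mm, ȳ = 125.00 mm

Part | A | x̄ᵢ | ȳᵢ | A·x̄ᵢ | A·ȳᵢ
bottom flange | 2940.00 | 105.00 | 7.00 | 308700.00 | 20580.00
web | 5460.00 | 105.00 | 119.00 | 573300.00 | 649740.00
top flange | 3360.00 | 105.00 | 238.00 | 352800.00 | 799680.00
Σ | 11760.00 |  |  | 1234800.00 | 1470000.00
x̄ = 1234800.00 / 11760.00 = 105.00 mm
ȳ = 1470000.00 / 11760.00 = 125.00 mm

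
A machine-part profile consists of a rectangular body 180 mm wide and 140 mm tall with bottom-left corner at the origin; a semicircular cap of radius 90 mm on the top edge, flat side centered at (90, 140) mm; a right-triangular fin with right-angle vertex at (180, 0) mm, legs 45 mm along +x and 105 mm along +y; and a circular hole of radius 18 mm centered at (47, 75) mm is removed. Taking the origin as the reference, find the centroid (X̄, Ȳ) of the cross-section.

rectangular body: A = 180 × 140 = 25200.00, centroid at (90.00, 70.00).
semicircular top: A = ½π·90² = 12723.45, centroid at (90.00, 178.20).
triangular fin: A = ½·45·105 = 2362.50, centroid at (195.00, 35.00).
hole: A = −π·18² = -1017.88, centroid at (47.00, 75.00).
ΣA = 39268.07 mm², ΣAX̄ = 3825957.85 mm³, ΣAȲ = 4037629.83 mm³.
X̄ = 3825957.85/39268.07 = 97.43 mm; Ȳ = 4037629.83/39268.07 = 102.82 mm.

X̄ = 97.43 mm, Ȳ = 102.82 mm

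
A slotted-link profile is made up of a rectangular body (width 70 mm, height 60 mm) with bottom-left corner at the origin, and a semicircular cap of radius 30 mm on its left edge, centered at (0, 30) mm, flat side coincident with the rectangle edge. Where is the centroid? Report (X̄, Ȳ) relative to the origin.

Part | A | x̄ᵢ | ȳᵢ | A·x̄ᵢ | A·ȳᵢ
rectangular body | 4200.00 | 35.00 | 30.00 | 147000.00 | 126000.00
semicircular end | 1413.72 | -12.73 | 30.00 | -18000.00 | 42411.50
Σ | 5613.72 |  |  | 129000.00 | 168411.50
X̄ = 129000.00 / 5613.72 = 22.98 mm
Ȳ = 168411.50 / 5613.72 = 30.00 mm

X̄ = 22.98 mm, Ȳ = 30.00 mm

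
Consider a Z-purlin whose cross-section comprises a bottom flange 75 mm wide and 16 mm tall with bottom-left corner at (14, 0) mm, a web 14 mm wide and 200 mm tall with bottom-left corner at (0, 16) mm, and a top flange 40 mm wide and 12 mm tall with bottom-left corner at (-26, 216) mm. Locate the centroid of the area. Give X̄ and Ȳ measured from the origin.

X̄ = 17.53 mm, Ȳ = 98.43 mm

bottom flange: A = 75 × 16 = 1200.00, centroid at (51.50, 8.00).
web: A = 14 × 200 = 2800.00, centroid at (7.00, 116.00).
top flange: A = 40 × 12 = 480.00, centroid at (-6.00, 222.00).
ΣA = 4480.00 mm², ΣAX̄ = 78520.00 mm³, ΣAȲ = 440960.00 mm³.
X̄ = 78520.00/4480.00 = 17.53 mm; Ȳ = 440960.00/4480.00 = 98.43 mm.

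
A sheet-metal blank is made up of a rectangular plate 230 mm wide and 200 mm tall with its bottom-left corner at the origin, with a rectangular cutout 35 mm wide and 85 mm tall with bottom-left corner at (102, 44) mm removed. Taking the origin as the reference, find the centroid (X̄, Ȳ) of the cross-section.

plate: A = 230 × 200 = 46000.00, centroid at (115.00, 100.00).
hole: A = −(35 × 85) = -2975.00, centroid at (119.50, 86.50).
ΣA = 43025.00 mm²
ΣAX̄ = (46000.00)(115.00) + (-2975.00)(119.50) = 4934487.50 mm³
ΣAȲ = (46000.00)(100.00) + (-2975.00)(86.50) = 4342662.50 mm³
X̄ = 4934487.50 / 43025.00 = 114.69 mm
Ȳ = 4342662.50 / 43025.00 = 100.93 mm

X̄ = 114.69 mm, Ȳ = 100.93 mm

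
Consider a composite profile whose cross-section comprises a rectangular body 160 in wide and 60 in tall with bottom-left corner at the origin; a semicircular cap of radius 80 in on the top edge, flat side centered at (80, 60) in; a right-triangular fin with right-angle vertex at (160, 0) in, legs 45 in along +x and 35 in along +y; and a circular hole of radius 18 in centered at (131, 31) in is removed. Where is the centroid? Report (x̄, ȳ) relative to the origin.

x̄ = 81.18 in, ȳ = 62.31 in

rectangular body: A = 160 × 60 = 9600.00, centroid at (80.00, 30.00).
semicircular top: A = ½π·80² = 10053.10, centroid at (80.00, 93.95).
triangular fin: A = ½·45·35 = 787.50, centroid at (175.00, 11.67).
hole: A = −π·18² = -1017.88, centroid at (131.00, 31.00).
ΣA = 19422.72 in², ΣAx̄ = 1576718.46 in³, ΣAȳ = 1210152.47 in³.
x̄ = 1576718.46/19422.72 = 81.18 in; ȳ = 1210152.47/19422.72 = 62.31 in.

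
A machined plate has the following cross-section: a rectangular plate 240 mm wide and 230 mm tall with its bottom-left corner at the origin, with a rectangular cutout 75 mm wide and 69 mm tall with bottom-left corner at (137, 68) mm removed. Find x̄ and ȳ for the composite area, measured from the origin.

x̄ = 114.36 mm, ȳ = 116.29 mm

Part | A | x̄ᵢ | ȳᵢ | A·x̄ᵢ | A·ȳᵢ
plate | 55200.00 | 120.00 | 115.00 | 6624000.00 | 6348000.00
hole | -5175.00 | 174.50 | 102.50 | -903037.50 | -530437.50
Σ | 50025.00 |  |  | 5720962.50 | 5817562.50
x̄ = 5720962.50 / 50025.00 = 114.36 mm
ȳ = 5817562.50 / 50025.00 = 116.29 mm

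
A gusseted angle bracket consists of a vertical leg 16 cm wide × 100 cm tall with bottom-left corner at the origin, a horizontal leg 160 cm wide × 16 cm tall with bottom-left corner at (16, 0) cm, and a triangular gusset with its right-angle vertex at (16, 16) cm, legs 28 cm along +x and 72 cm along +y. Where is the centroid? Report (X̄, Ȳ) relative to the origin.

vertical leg: A = 16 × 100 = 1600.00, centroid at (8.00, 50.00).
horizontal leg: A = 160 × 16 = 2560.00, centroid at (96.00, 8.00).
gusset: A = ½·28·72 = 1008.00, centroid at (25.33, 40.00).
ΣA = 5168.00 cm², ΣAX̄ = 284096.00 cm³, ΣAȲ = 140800.00 cm³.
X̄ = 284096.00/5168.00 = 54.97 cm; Ȳ = 140800.00/5168.00 = 27.24 cm.

X̄ = 54.97 cm, Ȳ = 27.24 cm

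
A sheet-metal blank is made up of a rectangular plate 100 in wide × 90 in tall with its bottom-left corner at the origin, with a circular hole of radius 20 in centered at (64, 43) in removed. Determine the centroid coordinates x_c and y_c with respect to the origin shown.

x_c = 47.73 in, y_c = 45.32 in

plate: A = 100 × 90 = 9000.00, centroid at (50.00, 45.00).
hole: A = −π·20² = -1256.64, centroid at (64.00, 43.00).
ΣA = 7743.36 in²
ΣAx_c = (9000.00)(50.00) + (-1256.64)(64.00) = 369575.23 in³
ΣAy_c = (9000.00)(45.00) + (-1256.64)(43.00) = 350964.61 in³
x_c = 369575.23 / 7743.36 = 47.73 in
y_c = 350964.61 / 7743.36 = 45.32 in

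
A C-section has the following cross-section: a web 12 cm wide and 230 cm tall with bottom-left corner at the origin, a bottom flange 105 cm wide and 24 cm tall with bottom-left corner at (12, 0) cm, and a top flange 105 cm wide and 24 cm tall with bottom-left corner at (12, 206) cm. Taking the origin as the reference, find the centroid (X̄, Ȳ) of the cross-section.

X̄ = 43.80 cm, Ȳ = 115.00 cm

web: A = 12 × 230 = 2760.00, centroid at (6.00, 115.00).
bottom flange: A = 105 × 24 = 2520.00, centroid at (64.50, 12.00).
top flange: A = 105 × 24 = 2520.00, centroid at (64.50, 218.00).
ΣA = 7800.00 cm²
ΣAX̄ = (2760.00)(6.00) + (2520.00)(64.50) + (2520.00)(64.50) = 341640.00 cm³
ΣAȲ = (2760.00)(115.00) + (2520.00)(12.00) + (2520.00)(218.00) = 897000.00 cm³
X̄ = 341640.00 / 7800.00 = 43.80 cm
Ȳ = 897000.00 / 7800.00 = 115.00 cm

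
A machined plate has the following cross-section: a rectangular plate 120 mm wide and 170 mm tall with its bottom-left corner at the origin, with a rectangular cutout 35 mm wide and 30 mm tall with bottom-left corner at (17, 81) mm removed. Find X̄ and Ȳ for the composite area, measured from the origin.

Part | A | x̄ᵢ | ȳᵢ | A·x̄ᵢ | A·ȳᵢ
plate | 20400.00 | 60.00 | 85.00 | 1224000.00 | 1734000.00
hole | -1050.00 | 34.50 | 96.00 | -36225.00 | -100800.00
Σ | 19350.00 |  |  | 1187775.00 | 1633200.00
X̄ = 1187775.00 / 19350.00 = 61.38 mm
Ȳ = 1633200.00 / 19350.00 = 84.40 mm

X̄ = 61.38 mm, Ȳ = 84.40 mm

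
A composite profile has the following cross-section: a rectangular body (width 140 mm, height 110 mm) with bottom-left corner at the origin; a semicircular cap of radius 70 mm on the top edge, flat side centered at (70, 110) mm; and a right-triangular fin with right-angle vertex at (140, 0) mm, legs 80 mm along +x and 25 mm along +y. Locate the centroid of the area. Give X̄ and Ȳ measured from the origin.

X̄ = 74.01 mm, Ȳ = 80.12 mm

Part | A | x̄ᵢ | ȳᵢ | A·x̄ᵢ | A·ȳᵢ
rectangular body | 15400.00 | 70.00 | 55.00 | 1078000.00 | 847000.00
semicircular top | 7696.90 | 70.00 | 139.71 | 538783.14 | 1075325.89
triangular fin | 1000.00 | 166.67 | 8.33 | 166666.67 | 8333.33
Σ | 24096.90 |  |  | 1783449.81 | 1930659.22
X̄ = 1783449.81 / 24096.90 = 74.01 mm
Ȳ = 1930659.22 / 24096.90 = 80.12 mm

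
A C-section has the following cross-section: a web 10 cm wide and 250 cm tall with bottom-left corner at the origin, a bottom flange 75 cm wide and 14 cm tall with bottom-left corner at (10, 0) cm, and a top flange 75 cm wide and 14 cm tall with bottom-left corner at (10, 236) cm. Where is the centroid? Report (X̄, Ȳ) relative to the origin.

web: A = 10 × 250 = 2500.00, centroid at (5.00, 125.00).
bottom flange: A = 75 × 14 = 1050.00, centroid at (47.50, 7.00).
top flange: A = 75 × 14 = 1050.00, centroid at (47.50, 243.00).
ΣA = 4600.00 cm²
ΣAX̄ = (2500.00)(5.00) + (1050.00)(47.50) + (1050.00)(47.50) = 112250.00 cm³
ΣAȲ = (2500.00)(125.00) + (1050.00)(7.00) + (1050.00)(243.00) = 575000.00 cm³
X̄ = 112250.00 / 4600.00 = 24.40 cm
Ȳ = 575000.00 / 4600.00 = 125.00 cm

X̄ = 24.40 cm, Ȳ = 125.00 cm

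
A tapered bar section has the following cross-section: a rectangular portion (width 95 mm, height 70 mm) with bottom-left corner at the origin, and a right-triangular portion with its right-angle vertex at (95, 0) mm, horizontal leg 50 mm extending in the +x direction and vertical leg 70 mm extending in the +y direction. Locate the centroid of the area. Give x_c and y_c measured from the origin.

x_c = 60.87 mm, y_c = 32.57 mm

Part | A | x̄ᵢ | ȳᵢ | A·x̄ᵢ | A·ȳᵢ
rectangular portion | 6650.00 | 47.50 | 35.00 | 315875.00 | 232750.00
triangular portion | 1750.00 | 111.67 | 23.33 | 195416.67 | 40833.33
Σ | 8400.00 |  |  | 511291.67 | 273583.33
x_c = 511291.67 / 8400.00 = 60.87 mm
y_c = 273583.33 / 8400.00 = 32.57 mm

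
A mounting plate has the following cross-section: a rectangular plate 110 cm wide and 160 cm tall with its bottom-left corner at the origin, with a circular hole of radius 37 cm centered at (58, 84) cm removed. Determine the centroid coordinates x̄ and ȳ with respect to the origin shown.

x̄ = 54.03 cm, ȳ = 78.71 cm

Part | A | x̄ᵢ | ȳᵢ | A·x̄ᵢ | A·ȳᵢ
plate | 17600.00 | 55.00 | 80.00 | 968000.00 | 1408000.00
hole | -4300.84 | 58.00 | 84.00 | -249448.74 | -361270.59
Σ | 13299.16 |  |  | 718551.26 | 1046729.41
x̄ = 718551.26 / 13299.16 = 54.03 cm
ȳ = 1046729.41 / 13299.16 = 78.71 cm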